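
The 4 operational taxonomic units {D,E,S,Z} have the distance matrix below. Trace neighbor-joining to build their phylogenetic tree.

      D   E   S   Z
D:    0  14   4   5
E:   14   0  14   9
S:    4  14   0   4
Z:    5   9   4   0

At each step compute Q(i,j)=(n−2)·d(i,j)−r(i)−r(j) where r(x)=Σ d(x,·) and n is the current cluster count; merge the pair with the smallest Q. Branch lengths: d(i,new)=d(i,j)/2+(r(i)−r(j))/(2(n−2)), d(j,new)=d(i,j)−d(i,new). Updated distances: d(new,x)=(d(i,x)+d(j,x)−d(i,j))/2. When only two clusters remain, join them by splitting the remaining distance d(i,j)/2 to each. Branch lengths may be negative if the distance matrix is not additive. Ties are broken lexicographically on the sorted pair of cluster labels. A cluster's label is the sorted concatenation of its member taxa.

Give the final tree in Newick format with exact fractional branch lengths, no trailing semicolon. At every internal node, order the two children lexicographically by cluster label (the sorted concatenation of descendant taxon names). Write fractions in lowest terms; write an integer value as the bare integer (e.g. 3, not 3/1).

iteration 1: select D,S (d=4, Q=-37); attach at lengths (9/4, 7/4); label the merged cluster DS
  updated: d(DS,E)=12, d(DS,Z)=5/2
iteration 2: select DS,E (d=12, Q=-47/2); attach at lengths (11/4, 37/4); label the merged cluster DES
  updated: d(DES,Z)=-1/4
iteration 3: select DES,Z (d=-1/4); attach at lengths (-1/8, -1/8); label the merged cluster DESZ
final tree: (((D:9/4,S:7/4):11/4,E:37/4):-1/8,Z:-1/8)
total length: 63/4

(((D:9/4,S:7/4):11/4,E:37/4):-1/8,Z:-1/8)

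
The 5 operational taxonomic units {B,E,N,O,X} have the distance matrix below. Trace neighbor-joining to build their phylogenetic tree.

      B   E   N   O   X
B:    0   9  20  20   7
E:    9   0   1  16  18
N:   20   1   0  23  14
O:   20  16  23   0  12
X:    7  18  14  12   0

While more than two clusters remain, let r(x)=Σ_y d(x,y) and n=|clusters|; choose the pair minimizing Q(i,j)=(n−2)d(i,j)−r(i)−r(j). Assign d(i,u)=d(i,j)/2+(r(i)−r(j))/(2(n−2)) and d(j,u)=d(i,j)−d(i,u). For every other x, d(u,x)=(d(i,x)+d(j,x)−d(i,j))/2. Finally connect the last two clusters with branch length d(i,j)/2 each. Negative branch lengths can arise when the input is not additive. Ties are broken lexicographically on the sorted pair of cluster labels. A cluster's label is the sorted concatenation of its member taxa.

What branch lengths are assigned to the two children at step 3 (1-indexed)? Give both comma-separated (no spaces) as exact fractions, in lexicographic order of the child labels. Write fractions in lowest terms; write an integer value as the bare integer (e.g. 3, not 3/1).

step 1: merge (E,N) at d=1, Q=-99; branch lengths E→-11/6, N→17/6; new cluster EN
  updated: d(B,EN)=14, d(EN,O)=19, d(EN,X)=31/2
step 2: merge (B,EN) at d=14, Q=-123/2; branch lengths B→41/8, EN→71/8; new cluster BEN
  updated: d(BEN,O)=25/2, d(BEN,X)=17/4
step 3: merge (BEN,O) at d=25/2, Q=-115/4; branch lengths BEN→19/8, O→81/8; new cluster BENO
  updated: d(BENO,X)=15/8
step 4: merge (BENO,X) at d=15/8; branch lengths BENO→15/16, X→15/16; new cluster BENOX
final tree: (((B:41/8,(E:-11/6,N:17/6):71/8):19/8,O:81/8):15/16,X:15/16)
total length: 235/8

19/8,81/8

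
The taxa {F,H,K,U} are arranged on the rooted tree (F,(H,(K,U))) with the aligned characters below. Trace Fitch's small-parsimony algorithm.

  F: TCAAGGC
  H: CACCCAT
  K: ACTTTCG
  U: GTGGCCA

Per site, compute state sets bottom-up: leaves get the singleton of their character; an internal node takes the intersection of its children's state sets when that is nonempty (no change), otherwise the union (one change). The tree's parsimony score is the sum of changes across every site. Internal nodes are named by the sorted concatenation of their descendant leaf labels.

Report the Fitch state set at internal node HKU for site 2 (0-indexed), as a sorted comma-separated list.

site 0, node KU: K={A} ∪ U={G} → {A,G} (+1)
site 0, node HKU: H={C} ∪ KU={A,G} → {A,C,G} (+1)
site 0, node FHKU: F={T} ∪ HKU={A,C,G} → {A,C,G,T} (+1)
site 1, node KU: K={C} ∪ U={T} → {C,T} (+1)
site 1, node HKU: H={A} ∪ KU={C,T} → {A,C,T} (+1)
site 1, node FHKU: F={C} ∩ HKU={A,C,T} → {C} (+0)
site 2, node KU: K={T} ∪ U={G} → {G,T} (+1)
site 2, node HKU: H={C} ∪ KU={G,T} → {C,G,T} (+1)
site 2, node FHKU: F={A} ∪ HKU={C,G,T} → {A,C,G,T} (+1)
site 3, node KU: K={T} ∪ U={G} → {G,T} (+1)
site 3, node HKU: H={C} ∪ KU={G,T} → {C,G,T} (+1)
site 3, node FHKU: F={A} ∪ HKU={C,G,T} → {A,C,G,T} (+1)
site 4, node KU: K={T} ∪ U={C} → {C,T} (+1)
site 4, node HKU: H={C} ∩ KU={C,T} → {C} (+0)
site 4, node FHKU: F={G} ∪ HKU={C} → {C,G} (+1)
site 5, node KU: K={C} ∩ U={C} → {C} (+0)
site 5, node HKU: H={A} ∪ KU={C} → {A,C} (+1)
site 5, node FHKU: F={G} ∪ HKU={A,C} → {A,C,G} (+1)
site 6, node KU: K={G} ∪ U={A} → {A,G} (+1)
site 6, node HKU: H={T} ∪ KU={A,G} → {A,G,T} (+1)
site 6, node FHKU: F={C} ∪ HKU={A,G,T} → {A,C,G,T} (+1)
per-site changes: [3, 2, 3, 3, 2, 2, 3]; total = 18

C,G,T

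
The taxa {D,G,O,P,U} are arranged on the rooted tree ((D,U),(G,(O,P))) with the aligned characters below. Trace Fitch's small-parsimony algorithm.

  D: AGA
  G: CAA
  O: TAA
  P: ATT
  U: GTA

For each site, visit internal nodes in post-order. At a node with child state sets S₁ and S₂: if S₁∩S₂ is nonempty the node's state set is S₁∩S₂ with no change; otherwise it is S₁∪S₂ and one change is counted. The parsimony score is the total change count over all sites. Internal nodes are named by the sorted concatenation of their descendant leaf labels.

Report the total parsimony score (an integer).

site 0, node DU: D={A} ∪ U={G} → {A,G} (+1)
site 0, node OP: O={T} ∪ P={A} → {A,T} (+1)
site 0, node GOP: G={C} ∪ OP={A,T} → {A,C,T} (+1)
site 0, node DGOPU: DU={A,G} ∩ GOP={A,C,T} → {A} (+0)
site 1, node DU: D={G} ∪ U={T} → {G,T} (+1)
site 1, node OP: O={A} ∪ P={T} → {A,T} (+1)
site 1, node GOP: G={A} ∩ OP={A,T} → {A} (+0)
site 1, node DGOPU: DU={G,T} ∪ GOP={A} → {A,G,T} (+1)
site 2, node DU: D={A} ∩ U={A} → {A} (+0)
site 2, node OP: O={A} ∪ P={T} → {A,T} (+1)
site 2, node GOP: G={A} ∩ OP={A,T} → {A} (+0)
site 2, node DGOPU: DU={A} ∩ GOP={A} → {A} (+0)
per-site changes: [3, 3, 1]; total = 7

7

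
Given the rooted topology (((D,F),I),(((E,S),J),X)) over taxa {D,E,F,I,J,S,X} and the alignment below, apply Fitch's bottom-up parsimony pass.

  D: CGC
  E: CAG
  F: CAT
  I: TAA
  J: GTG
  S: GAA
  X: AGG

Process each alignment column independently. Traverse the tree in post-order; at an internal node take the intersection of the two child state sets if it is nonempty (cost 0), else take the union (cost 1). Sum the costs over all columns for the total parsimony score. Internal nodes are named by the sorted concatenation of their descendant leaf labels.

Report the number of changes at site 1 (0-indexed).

3

DF@0: {C} ∩ {C} = {C} (intersection, +0)
DFI@0: {C} ∪ {T} = {C,T} (union, +1)
ES@0: {C} ∪ {G} = {C,G} (union, +1)
EJS@0: {C,G} ∩ {G} = {G} (intersection, +0)
EJSX@0: {G} ∪ {A} = {A,G} (union, +1)
DEFIJSX@0: {C,T} ∪ {A,G} = {A,C,G,T} (union, +1)
DF@1: {G} ∪ {A} = {A,G} (union, +1)
DFI@1: {A,G} ∩ {A} = {A} (intersection, +0)
ES@1: {A} ∩ {A} = {A} (intersection, +0)
EJS@1: {A} ∪ {T} = {A,T} (union, +1)
EJSX@1: {A,T} ∪ {G} = {A,G,T} (union, +1)
DEFIJSX@1: {A} ∩ {A,G,T} = {A} (intersection, +0)
DF@2: {C} ∪ {T} = {C,T} (union, +1)
DFI@2: {C,T} ∪ {A} = {A,C,T} (union, +1)
ES@2: {G} ∪ {A} = {A,G} (union, +1)
EJS@2: {A,G} ∩ {G} = {G} (intersection, +0)
EJSX@2: {G} ∩ {G} = {G} (intersection, +0)
DEFIJSX@2: {A,C,T} ∪ {G} = {A,C,G,T} (union, +1)
per-site changes: [4, 3, 4]; total = 11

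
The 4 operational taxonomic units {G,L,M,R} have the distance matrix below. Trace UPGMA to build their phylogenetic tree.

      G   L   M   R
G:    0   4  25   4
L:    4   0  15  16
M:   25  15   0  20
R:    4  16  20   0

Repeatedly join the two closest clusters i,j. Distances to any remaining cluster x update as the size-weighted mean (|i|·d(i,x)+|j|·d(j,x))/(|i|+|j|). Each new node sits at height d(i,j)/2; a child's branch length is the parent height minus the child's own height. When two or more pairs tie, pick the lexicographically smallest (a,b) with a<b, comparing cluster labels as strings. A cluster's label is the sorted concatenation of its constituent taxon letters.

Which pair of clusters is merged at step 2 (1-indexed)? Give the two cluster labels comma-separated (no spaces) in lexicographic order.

GL,R

iteration 1: select G,L (d=4); attach at lengths (2, 2); label the merged cluster GL
  updated: d(GL,M)=20, d(GL,R)=10
iteration 2: select GL,R (d=10); attach at lengths (3, 5); label the merged cluster GLR
  updated: d(GLR,M)=20
iteration 3: select GLR,M (d=20); attach at lengths (5, 10); label the merged cluster GLMR
final tree: (((G:2,L:2):3,R:5):5,M:10)
total length: 27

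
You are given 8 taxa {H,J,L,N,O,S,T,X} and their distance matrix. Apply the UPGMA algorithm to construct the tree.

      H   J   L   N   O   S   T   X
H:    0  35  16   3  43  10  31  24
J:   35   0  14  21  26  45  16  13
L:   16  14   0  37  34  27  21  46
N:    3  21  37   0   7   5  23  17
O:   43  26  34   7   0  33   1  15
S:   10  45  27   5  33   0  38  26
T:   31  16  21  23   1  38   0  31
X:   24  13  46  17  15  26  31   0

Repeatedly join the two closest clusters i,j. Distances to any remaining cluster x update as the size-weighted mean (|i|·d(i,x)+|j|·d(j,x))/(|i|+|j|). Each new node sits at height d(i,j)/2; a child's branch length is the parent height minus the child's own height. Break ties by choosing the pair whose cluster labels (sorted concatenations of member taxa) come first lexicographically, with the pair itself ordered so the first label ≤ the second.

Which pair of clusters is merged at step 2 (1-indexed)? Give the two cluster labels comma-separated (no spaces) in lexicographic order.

iteration 1: select O,T (d=1); attach at lengths (1/2, 1/2); label the merged cluster OT
  updated: d(H,OT)=37, d(J,OT)=21, d(L,OT)=55/2, d(N,OT)=15, d(OT,S)=71/2, d(OT,X)=23
iteration 2: select H,N (d=3); attach at lengths (3/2, 3/2); label the merged cluster HN
  updated: d(HN,J)=28, d(HN,L)=53/2, d(HN,OT)=26, d(HN,S)=15/2, d(HN,X)=41/2
iteration 3: select HN,S (d=15/2); attach at lengths (9/4, 15/4); label the merged cluster HNS
  updated: d(HNS,J)=101/3, d(HNS,L)=80/3, d(HNS,OT)=175/6, d(HNS,X)=67/3
iteration 4: select J,X (d=13); attach at lengths (13/2, 13/2); label the merged cluster JX
  updated: d(HNS,JX)=28, d(JX,L)=30, d(JX,OT)=22
iteration 5: select JX,OT (d=22); attach at lengths (9/2, 21/2); label the merged cluster JOTX
  updated: d(HNS,JOTX)=343/12, d(JOTX,L)=115/4
iteration 6: select HNS,L (d=80/3); attach at lengths (115/12, 40/3); label the merged cluster HLNS
  updated: d(HLNS,JOTX)=229/8
iteration 7: select HLNS,JOTX (d=229/8); attach at lengths (47/48, 53/16); label the merged cluster HJLNOSTX
final tree: ((((H:3/2,N:3/2):9/4,S:15/4):115/12,L:40/3):47/48,((J:13/2,X:13/2):9/2,(O:1/2,T:1/2):21/2):53/16)
total length: 1565/24

H,N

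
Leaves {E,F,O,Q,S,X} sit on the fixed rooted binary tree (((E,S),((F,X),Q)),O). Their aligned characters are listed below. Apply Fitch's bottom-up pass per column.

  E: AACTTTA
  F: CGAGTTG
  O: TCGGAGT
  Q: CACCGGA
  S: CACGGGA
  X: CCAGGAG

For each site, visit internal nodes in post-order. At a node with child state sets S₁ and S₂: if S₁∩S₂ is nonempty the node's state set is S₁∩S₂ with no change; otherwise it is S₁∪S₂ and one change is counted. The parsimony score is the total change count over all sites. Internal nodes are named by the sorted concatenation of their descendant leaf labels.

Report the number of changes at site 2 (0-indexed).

2

site 0, node ES: E={A} ∪ S={C} → {A,C} (+1)
site 0, node FX: F={C} ∩ X={C} → {C} (+0)
site 0, node FQX: FX={C} ∩ Q={C} → {C} (+0)
site 0, node EFQSX: ES={A,C} ∩ FQX={C} → {C} (+0)
site 0, node EFOQSX: EFQSX={C} ∪ O={T} → {C,T} (+1)
site 1, node ES: E={A} ∩ S={A} → {A} (+0)
site 1, node FX: F={G} ∪ X={C} → {C,G} (+1)
site 1, node FQX: FX={C,G} ∪ Q={A} → {A,C,G} (+1)
site 1, node EFQSX: ES={A} ∩ FQX={A,C,G} → {A} (+0)
site 1, node EFOQSX: EFQSX={A} ∪ O={C} → {A,C} (+1)
site 2, node ES: E={C} ∩ S={C} → {C} (+0)
site 2, node FX: F={A} ∩ X={A} → {A} (+0)
site 2, node FQX: FX={A} ∪ Q={C} → {A,C} (+1)
site 2, node EFQSX: ES={C} ∩ FQX={A,C} → {C} (+0)
site 2, node EFOQSX: EFQSX={C} ∪ O={G} → {C,G} (+1)
site 3, node ES: E={T} ∪ S={G} → {G,T} (+1)
site 3, node FX: F={G} ∩ X={G} → {G} (+0)
site 3, node FQX: FX={G} ∪ Q={C} → {C,G} (+1)
site 3, node EFQSX: ES={G,T} ∩ FQX={C,G} → {G} (+0)
site 3, node EFOQSX: EFQSX={G} ∩ O={G} → {G} (+0)
site 4, node ES: E={T} ∪ S={G} → {G,T} (+1)
site 4, node FX: F={T} ∪ X={G} → {G,T} (+1)
site 4, node FQX: FX={G,T} ∩ Q={G} → {G} (+0)
site 4, node EFQSX: ES={G,T} ∩ FQX={G} → {G} (+0)
site 4, node EFOQSX: EFQSX={G} ∪ O={A} → {A,G} (+1)
site 5, node ES: E={T} ∪ S={G} → {G,T} (+1)
site 5, node FX: F={T} ∪ X={A} → {A,T} (+1)
site 5, node FQX: FX={A,T} ∪ Q={G} → {A,G,T} (+1)
site 5, node EFQSX: ES={G,T} ∩ FQX={A,G,T} → {G,T} (+0)
site 5, node EFOQSX: EFQSX={G,T} ∩ O={G} → {G} (+0)
site 6, node ES: E={A} ∩ S={A} → {A} (+0)
site 6, node FX: F={G} ∩ X={G} → {G} (+0)
site 6, node FQX: FX={G} ∪ Q={A} → {A,G} (+1)
site 6, node EFQSX: ES={A} ∩ FQX={A,G} → {A} (+0)
site 6, node EFOQSX: EFQSX={A} ∪ O={T} → {A,T} (+1)
per-site changes: [2, 3, 2, 2, 3, 3, 2]; total = 17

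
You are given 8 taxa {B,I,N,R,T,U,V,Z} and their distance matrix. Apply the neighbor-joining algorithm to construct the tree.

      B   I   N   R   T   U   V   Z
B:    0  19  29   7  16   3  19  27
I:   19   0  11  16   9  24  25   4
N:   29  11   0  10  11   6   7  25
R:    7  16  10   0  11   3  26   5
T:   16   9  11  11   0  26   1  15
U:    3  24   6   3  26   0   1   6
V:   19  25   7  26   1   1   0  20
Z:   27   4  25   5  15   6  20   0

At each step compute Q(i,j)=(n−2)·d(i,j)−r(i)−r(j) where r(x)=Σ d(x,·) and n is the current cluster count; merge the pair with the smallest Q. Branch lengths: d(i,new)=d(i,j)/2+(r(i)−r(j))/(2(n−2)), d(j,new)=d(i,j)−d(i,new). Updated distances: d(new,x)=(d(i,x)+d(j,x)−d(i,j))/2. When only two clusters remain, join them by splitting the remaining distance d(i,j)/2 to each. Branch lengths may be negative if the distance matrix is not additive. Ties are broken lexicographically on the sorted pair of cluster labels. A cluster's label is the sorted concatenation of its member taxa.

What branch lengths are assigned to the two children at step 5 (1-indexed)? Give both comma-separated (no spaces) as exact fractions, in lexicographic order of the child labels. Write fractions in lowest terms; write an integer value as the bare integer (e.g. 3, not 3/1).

iteration 1: select I,Z (d=4, Q=-186); attach at lengths (5/2, 3/2); label the merged cluster IZ
  updated: d(B,IZ)=21, d(IZ,N)=16, d(IZ,R)=17/2, d(IZ,T)=10, d(IZ,U)=13, d(IZ,V)=41/2
iteration 2: select T,V (d=1, Q=-289/2); attach at lengths (11/20, 9/20); label the merged cluster TV
  updated: d(B,TV)=17, d(IZ,TV)=59/4, d(N,TV)=17/2, d(R,TV)=18, d(TV,U)=13
iteration 3: select N,TV (d=17/2, Q=-427/4); attach at lengths (129/32, 143/32); label the merged cluster NTV
  updated: d(B,NTV)=75/4, d(IZ,NTV)=89/8, d(NTV,R)=39/4, d(NTV,U)=21/4
iteration 4: select IZ,NTV (d=89/8, Q=-521/8); attach at lengths (337/48, 197/48); label the merged cluster INTVZ
  updated: d(B,INTVZ)=229/16, d(INTVZ,R)=57/16, d(INTVZ,U)=57/16
iteration 5: select B,U (d=3, Q=-223/8); attach at lengths (83/16, -35/16); label the merged cluster BU
  updated: d(BU,INTVZ)=119/16, d(BU,R)=7/2
iteration 6: select BU,INTVZ (d=119/16, Q=-29/2); attach at lengths (59/16, 15/4); label the merged cluster BINTUVZ
  updated: d(BINTUVZ,R)=-3/16
iteration 7: select BINTUVZ,R (d=-3/16); attach at lengths (-3/32, -3/32); label the merged cluster BINRTUVZ
final tree: (((B:83/16,U:-35/16):59/16,((I:5/2,Z:3/2):337/48,(N:129/32,(T:11/20,V:9/20):143/32):197/48):15/4):-3/32,R:-3/32)
total length: 279/8

83/16,-35/16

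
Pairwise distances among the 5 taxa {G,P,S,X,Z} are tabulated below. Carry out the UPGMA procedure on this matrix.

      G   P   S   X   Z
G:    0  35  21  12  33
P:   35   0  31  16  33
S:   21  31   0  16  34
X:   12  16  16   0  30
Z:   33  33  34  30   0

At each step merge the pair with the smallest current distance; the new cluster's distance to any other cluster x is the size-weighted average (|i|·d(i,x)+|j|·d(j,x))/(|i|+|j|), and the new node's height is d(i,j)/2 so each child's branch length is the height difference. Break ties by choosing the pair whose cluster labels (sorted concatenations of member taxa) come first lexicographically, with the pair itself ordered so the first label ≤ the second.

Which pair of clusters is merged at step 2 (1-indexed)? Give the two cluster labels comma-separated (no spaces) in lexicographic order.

GX,S

1. join G+X (d=12) ⇒ GX; edges |G|=6, |X|=6
  updated: d(GX,P)=51/2, d(GX,S)=37/2, d(GX,Z)=63/2
2. join GX+S (d=37/2) ⇒ GSX; edges |GX|=13/4, |S|=37/4
  updated: d(GSX,P)=82/3, d(GSX,Z)=97/3
3. join GSX+P (d=82/3) ⇒ GPSX; edges |GSX|=53/12, |P|=41/3
  updated: d(GPSX,Z)=65/2
4. join GPSX+Z (d=65/2) ⇒ GPSXZ; edges |GPSX|=31/12, |Z|=65/4
final tree: ((((G:6,X:6):13/4,S:37/4):53/12,P:41/3):31/12,Z:65/4)
total length: 737/12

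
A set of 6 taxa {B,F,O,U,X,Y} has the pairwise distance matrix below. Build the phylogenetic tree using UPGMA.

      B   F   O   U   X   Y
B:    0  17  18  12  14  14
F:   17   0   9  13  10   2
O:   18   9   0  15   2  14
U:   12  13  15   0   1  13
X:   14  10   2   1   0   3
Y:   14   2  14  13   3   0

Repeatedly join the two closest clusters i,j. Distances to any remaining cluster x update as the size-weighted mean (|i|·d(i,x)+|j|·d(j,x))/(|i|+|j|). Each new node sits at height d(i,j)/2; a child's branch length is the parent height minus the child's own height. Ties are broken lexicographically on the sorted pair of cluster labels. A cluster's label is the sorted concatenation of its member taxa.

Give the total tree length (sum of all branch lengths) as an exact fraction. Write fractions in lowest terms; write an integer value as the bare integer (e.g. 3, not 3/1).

1. join U+X (d=1) ⇒ UX; edges |U|=1/2, |X|=1/2
  updated: d(B,UX)=13, d(F,UX)=23/2, d(O,UX)=17/2, d(UX,Y)=8
2. join F+Y (d=2) ⇒ FY; edges |F|=1, |Y|=1
  updated: d(B,FY)=31/2, d(FY,O)=23/2, d(FY,UX)=39/4
3. join O+UX (d=17/2) ⇒ OUX; edges |O|=17/4, |UX|=15/4
  updated: d(B,OUX)=44/3, d(FY,OUX)=31/3
4. join FY+OUX (d=31/3) ⇒ FOUXY; edges |FY|=25/6, |OUX|=11/12
  updated: d(B,FOUXY)=15
5. join B+FOUXY (d=15) ⇒ BFOUXY; edges |B|=15/2, |FOUXY|=7/3
final tree: (B:15/2,((F:1,Y:1):25/6,(O:17/4,(U:1/2,X:1/2):15/4):11/12):7/3)
total length: 311/12

311/12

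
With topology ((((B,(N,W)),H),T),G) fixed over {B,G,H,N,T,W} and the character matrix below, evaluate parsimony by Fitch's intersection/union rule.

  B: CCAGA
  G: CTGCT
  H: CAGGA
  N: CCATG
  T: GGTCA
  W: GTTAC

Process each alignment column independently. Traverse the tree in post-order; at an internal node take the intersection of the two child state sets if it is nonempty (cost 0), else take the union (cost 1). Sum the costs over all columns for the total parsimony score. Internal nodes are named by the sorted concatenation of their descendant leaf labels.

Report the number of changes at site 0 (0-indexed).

[col 0] NW: children N:{C}, W:{G} ∪→ {C,G}; cost 1
[col 0] BNW: children B:{C}, NW:{C,G} ∩→ {C}; cost 0
[col 0] BHNW: children BNW:{C}, H:{C} ∩→ {C}; cost 0
[col 0] BHNTW: children BHNW:{C}, T:{G} ∪→ {C,G}; cost 1
[col 0] BGHNTW: children BHNTW:{C,G}, G:{C} ∩→ {C}; cost 0
[col 1] NW: children N:{C}, W:{T} ∪→ {C,T}; cost 1
[col 1] BNW: children B:{C}, NW:{C,T} ∩→ {C}; cost 0
[col 1] BHNW: children BNW:{C}, H:{A} ∪→ {A,C}; cost 1
[col 1] BHNTW: children BHNW:{A,C}, T:{G} ∪→ {A,C,G}; cost 1
[col 1] BGHNTW: children BHNTW:{A,C,G}, G:{T} ∪→ {A,C,G,T}; cost 1
[col 2] NW: children N:{A}, W:{T} ∪→ {A,T}; cost 1
[col 2] BNW: children B:{A}, NW:{A,T} ∩→ {A}; cost 0
[col 2] BHNW: children BNW:{A}, H:{G} ∪→ {A,G}; cost 1
[col 2] BHNTW: children BHNW:{A,G}, T:{T} ∪→ {A,G,T}; cost 1
[col 2] BGHNTW: children BHNTW:{A,G,T}, G:{G} ∩→ {G}; cost 0
[col 3] NW: children N:{T}, W:{A} ∪→ {A,T}; cost 1
[col 3] BNW: children B:{G}, NW:{A,T} ∪→ {A,G,T}; cost 1
[col 3] BHNW: children BNW:{A,G,T}, H:{G} ∩→ {G}; cost 0
[col 3] BHNTW: children BHNW:{G}, T:{C} ∪→ {C,G}; cost 1
[col 3] BGHNTW: children BHNTW:{C,G}, G:{C} ∩→ {C}; cost 0
[col 4] NW: children N:{G}, W:{C} ∪→ {C,G}; cost 1
[col 4] BNW: children B:{A}, NW:{C,G} ∪→ {A,C,G}; cost 1
[col 4] BHNW: children BNW:{A,C,G}, H:{A} ∩→ {A}; cost 0
[col 4] BHNTW: children BHNW:{A}, T:{A} ∩→ {A}; cost 0
[col 4] BGHNTW: children BHNTW:{A}, G:{T} ∪→ {A,T}; cost 1
per-site changes: [2, 4, 3, 3, 3]; total = 15

2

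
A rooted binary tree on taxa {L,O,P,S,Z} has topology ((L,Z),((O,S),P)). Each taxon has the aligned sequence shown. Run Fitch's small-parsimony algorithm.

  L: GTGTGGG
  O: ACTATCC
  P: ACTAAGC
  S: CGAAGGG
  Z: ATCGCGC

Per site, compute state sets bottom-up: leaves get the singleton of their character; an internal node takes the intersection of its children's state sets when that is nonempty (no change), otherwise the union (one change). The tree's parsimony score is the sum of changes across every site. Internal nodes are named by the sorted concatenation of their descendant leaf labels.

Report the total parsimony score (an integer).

15

site 0, node LZ: L={G} ∪ Z={A} → {A,G} (+1)
site 0, node OS: O={A} ∪ S={C} → {A,C} (+1)
site 0, node OPS: OS={A,C} ∩ P={A} → {A} (+0)
site 0, node LOPSZ: LZ={A,G} ∩ OPS={A} → {A} (+0)
site 1, node LZ: L={T} ∩ Z={T} → {T} (+0)
site 1, node OS: O={C} ∪ S={G} → {C,G} (+1)
site 1, node OPS: OS={C,G} ∩ P={C} → {C} (+0)
site 1, node LOPSZ: LZ={T} ∪ OPS={C} → {C,T} (+1)
site 2, node LZ: L={G} ∪ Z={C} → {C,G} (+1)
site 2, node OS: O={T} ∪ S={A} → {A,T} (+1)
site 2, node OPS: OS={A,T} ∩ P={T} → {T} (+0)
site 2, node LOPSZ: LZ={C,G} ∪ OPS={T} → {C,G,T} (+1)
site 3, node LZ: L={T} ∪ Z={G} → {G,T} (+1)
site 3, node OS: O={A} ∩ S={A} → {A} (+0)
site 3, node OPS: OS={A} ∩ P={A} → {A} (+0)
site 3, node LOPSZ: LZ={G,T} ∪ OPS={A} → {A,G,T} (+1)
site 4, node LZ: L={G} ∪ Z={C} → {C,G} (+1)
site 4, node OS: O={T} ∪ S={G} → {G,T} (+1)
site 4, node OPS: OS={G,T} ∪ P={A} → {A,G,T} (+1)
site 4, node LOPSZ: LZ={C,G} ∩ OPS={A,G,T} → {G} (+0)
site 5, node LZ: L={G} ∩ Z={G} → {G} (+0)
site 5, node OS: O={C} ∪ S={G} → {C,G} (+1)
site 5, node OPS: OS={C,G} ∩ P={G} → {G} (+0)
site 5, node LOPSZ: LZ={G} ∩ OPS={G} → {G} (+0)
site 6, node LZ: L={G} ∪ Z={C} → {C,G} (+1)
site 6, node OS: O={C} ∪ S={G} → {C,G} (+1)
site 6, node OPS: OS={C,G} ∩ P={C} → {C} (+0)
site 6, node LOPSZ: LZ={C,G} ∩ OPS={C} → {C} (+0)
per-site changes: [2, 2, 3, 2, 3, 1, 2]; total = 15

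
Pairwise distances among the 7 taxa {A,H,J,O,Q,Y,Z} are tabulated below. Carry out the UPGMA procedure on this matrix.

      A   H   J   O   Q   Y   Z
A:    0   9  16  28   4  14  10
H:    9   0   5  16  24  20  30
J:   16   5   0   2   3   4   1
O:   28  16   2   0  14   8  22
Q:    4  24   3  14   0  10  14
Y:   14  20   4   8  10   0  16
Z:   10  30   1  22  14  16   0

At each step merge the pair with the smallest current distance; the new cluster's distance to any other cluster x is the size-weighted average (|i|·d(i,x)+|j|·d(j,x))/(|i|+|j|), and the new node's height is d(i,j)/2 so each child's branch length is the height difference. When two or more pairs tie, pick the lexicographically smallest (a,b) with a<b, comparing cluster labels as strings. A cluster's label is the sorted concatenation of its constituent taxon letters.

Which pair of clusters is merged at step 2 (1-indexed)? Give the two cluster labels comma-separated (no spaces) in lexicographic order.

A,Q

step 1: merge (J,Z) at d=1; branch lengths J→1/2, Z→1/2; new cluster JZ
  updated: d(A,JZ)=13, d(H,JZ)=35/2, d(JZ,O)=12, d(JZ,Q)=17/2, d(JZ,Y)=10
step 2: merge (A,Q) at d=4; branch lengths A→2, Q→2; new cluster AQ
  updated: d(AQ,H)=33/2, d(AQ,JZ)=43/4, d(AQ,O)=21, d(AQ,Y)=12
step 3: merge (O,Y) at d=8; branch lengths O→4, Y→4; new cluster OY
  updated: d(AQ,OY)=33/2, d(H,OY)=18, d(JZ,OY)=11
step 4: merge (AQ,JZ) at d=43/4; branch lengths AQ→27/8, JZ→39/8; new cluster AJQZ
  updated: d(AJQZ,H)=17, d(AJQZ,OY)=55/4
step 5: merge (AJQZ,OY) at d=55/4; branch lengths AJQZ→3/2, OY→23/8; new cluster AJOQYZ
  updated: d(AJOQYZ,H)=52/3
step 6: merge (AJOQYZ,H) at d=52/3; branch lengths AJOQYZ→43/24, H→26/3; new cluster AHJOQYZ
final tree: ((((A:2,Q:2):27/8,(J:1/2,Z:1/2):39/8):3/2,(O:4,Y:4):23/8):43/24,H:26/3)
total length: 433/12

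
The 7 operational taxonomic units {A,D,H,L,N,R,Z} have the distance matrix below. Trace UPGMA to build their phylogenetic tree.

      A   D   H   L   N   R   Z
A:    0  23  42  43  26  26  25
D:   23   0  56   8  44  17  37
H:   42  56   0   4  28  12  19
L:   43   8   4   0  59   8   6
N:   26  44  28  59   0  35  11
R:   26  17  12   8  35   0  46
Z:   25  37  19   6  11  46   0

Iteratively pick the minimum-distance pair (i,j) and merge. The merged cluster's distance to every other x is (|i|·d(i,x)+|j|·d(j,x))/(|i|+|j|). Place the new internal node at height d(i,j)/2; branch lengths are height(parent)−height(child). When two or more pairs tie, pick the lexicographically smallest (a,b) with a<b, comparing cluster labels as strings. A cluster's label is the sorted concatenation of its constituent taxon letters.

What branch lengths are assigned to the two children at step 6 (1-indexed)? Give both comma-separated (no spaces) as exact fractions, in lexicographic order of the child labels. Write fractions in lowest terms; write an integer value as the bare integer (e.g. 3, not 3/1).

step 1: merge (H,L) at d=4; branch lengths H→2, L→2; new cluster HL
  updated: d(A,HL)=85/2, d(D,HL)=32, d(HL,N)=87/2, d(HL,R)=10, d(HL,Z)=25/2
step 2: merge (HL,R) at d=10; branch lengths HL→3, R→5; new cluster HLR
  updated: d(A,HLR)=37, d(D,HLR)=27, d(HLR,N)=122/3, d(HLR,Z)=71/3
step 3: merge (N,Z) at d=11; branch lengths N→11/2, Z→11/2; new cluster NZ
  updated: d(A,NZ)=51/2, d(D,NZ)=81/2, d(HLR,NZ)=193/6
step 4: merge (A,D) at d=23; branch lengths A→23/2, D→23/2; new cluster AD
  updated: d(AD,HLR)=32, d(AD,NZ)=33
step 5: merge (AD,HLR) at d=32; branch lengths AD→9/2, HLR→11; new cluster ADHLR
  updated: d(ADHLR,NZ)=65/2
step 6: merge (ADHLR,NZ) at d=65/2; branch lengths ADHLR→1/4, NZ→43/4; new cluster ADHLNRZ
final tree: (((A:23/2,D:23/2):9/2,((H:2,L:2):3,R:5):11):1/4,(N:11/2,Z:11/2):43/4)
total length: 145/2

1/4,43/4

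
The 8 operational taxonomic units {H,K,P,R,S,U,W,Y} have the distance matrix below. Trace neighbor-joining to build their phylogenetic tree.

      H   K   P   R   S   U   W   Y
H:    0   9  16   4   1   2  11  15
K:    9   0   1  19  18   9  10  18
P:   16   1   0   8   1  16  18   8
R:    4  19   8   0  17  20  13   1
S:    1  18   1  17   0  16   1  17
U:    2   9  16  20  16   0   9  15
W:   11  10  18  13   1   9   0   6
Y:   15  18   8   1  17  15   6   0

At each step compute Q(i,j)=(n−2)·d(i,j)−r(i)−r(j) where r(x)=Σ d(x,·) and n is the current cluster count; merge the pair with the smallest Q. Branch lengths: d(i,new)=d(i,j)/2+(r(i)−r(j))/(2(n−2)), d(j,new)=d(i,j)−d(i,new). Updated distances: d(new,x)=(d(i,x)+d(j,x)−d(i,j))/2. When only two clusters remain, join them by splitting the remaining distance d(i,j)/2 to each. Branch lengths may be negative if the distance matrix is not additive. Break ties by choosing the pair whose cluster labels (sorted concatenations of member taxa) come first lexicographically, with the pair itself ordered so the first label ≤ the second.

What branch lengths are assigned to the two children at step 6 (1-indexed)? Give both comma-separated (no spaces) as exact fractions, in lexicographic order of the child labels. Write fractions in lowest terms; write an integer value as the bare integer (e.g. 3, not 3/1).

iteration 1: select R,Y (d=1, Q=-156); attach at lengths (2/3, 1/3); label the merged cluster RY
  updated: d(H,RY)=9, d(K,RY)=18, d(P,RY)=15/2, d(RY,S)=33/2, d(RY,U)=17, d(RY,W)=9
iteration 2: select K,P (d=1, Q=-239/2); attach at lengths (21/20, -1/20); label the merged cluster KP
  updated: d(H,KP)=12, d(KP,RY)=49/4, d(KP,S)=9, d(KP,U)=12, d(KP,W)=27/2
iteration 3: select H,U (d=2, Q=-83); attach at lengths (-13/8, 29/8); label the merged cluster HU
  updated: d(HU,KP)=11, d(HU,RY)=12, d(HU,S)=15/2, d(HU,W)=9
iteration 4: select S,W (d=1, Q=-127/2); attach at lengths (3/4, 1/4); label the merged cluster SW
  updated: d(HU,SW)=31/4, d(KP,SW)=43/4, d(RY,SW)=49/4
iteration 5: select HU,SW (d=31/4, Q=-46); attach at lengths (31/8, 31/8); label the merged cluster HSUW
  updated: d(HSUW,KP)=7, d(HSUW,RY)=33/4
iteration 6: select HSUW,KP (d=7, Q=-55/2); attach at lengths (3/2, 11/2); label the merged cluster HKPSUW
  updated: d(HKPSUW,RY)=27/4
iteration 7: select HKPSUW,RY (d=27/4); attach at lengths (27/8, 27/8); label the merged cluster HKPRSUWY
final tree: ((((H:-13/8,U:29/8):31/8,(S:3/4,W:1/4):31/8):3/2,(K:21/20,P:-1/20):11/2):27/8,(R:2/3,Y:1/3):27/8)
total length: 53/2

3/2,11/2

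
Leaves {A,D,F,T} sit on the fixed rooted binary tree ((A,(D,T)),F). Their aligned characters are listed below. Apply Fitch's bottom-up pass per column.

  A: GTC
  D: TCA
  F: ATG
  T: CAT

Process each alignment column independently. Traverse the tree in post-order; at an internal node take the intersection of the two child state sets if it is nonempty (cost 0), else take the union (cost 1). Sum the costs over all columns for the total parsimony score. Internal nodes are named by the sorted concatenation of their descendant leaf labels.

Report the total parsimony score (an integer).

8

[col 0] DT: children D:{T}, T:{C} ∪→ {C,T}; cost 1
[col 0] ADT: children A:{G}, DT:{C,T} ∪→ {C,G,T}; cost 1
[col 0] ADFT: children ADT:{C,G,T}, F:{A} ∪→ {A,C,G,T}; cost 1
[col 1] DT: children D:{C}, T:{A} ∪→ {A,C}; cost 1
[col 1] ADT: children A:{T}, DT:{A,C} ∪→ {A,C,T}; cost 1
[col 1] ADFT: children ADT:{A,C,T}, F:{T} ∩→ {T}; cost 0
[col 2] DT: children D:{A}, T:{T} ∪→ {A,T}; cost 1
[col 2] ADT: children A:{C}, DT:{A,T} ∪→ {A,C,T}; cost 1
[col 2] ADFT: children ADT:{A,C,T}, F:{G} ∪→ {A,C,G,T}; cost 1
per-site changes: [3, 2, 3]; total = 8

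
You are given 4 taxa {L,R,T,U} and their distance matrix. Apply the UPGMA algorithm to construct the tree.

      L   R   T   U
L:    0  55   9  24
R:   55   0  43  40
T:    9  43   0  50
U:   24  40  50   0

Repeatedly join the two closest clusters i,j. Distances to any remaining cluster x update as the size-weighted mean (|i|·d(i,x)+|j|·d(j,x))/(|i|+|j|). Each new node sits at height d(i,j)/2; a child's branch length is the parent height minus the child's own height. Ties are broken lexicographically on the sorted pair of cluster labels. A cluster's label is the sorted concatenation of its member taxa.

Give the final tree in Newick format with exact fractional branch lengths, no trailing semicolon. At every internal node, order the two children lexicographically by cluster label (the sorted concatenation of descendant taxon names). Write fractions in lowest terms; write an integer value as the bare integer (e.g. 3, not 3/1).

iteration 1: select L,T (d=9); attach at lengths (9/2, 9/2); label the merged cluster LT
  updated: d(LT,R)=49, d(LT,U)=37
iteration 2: select LT,U (d=37); attach at lengths (14, 37/2); label the merged cluster LTU
  updated: d(LTU,R)=46
iteration 3: select LTU,R (d=46); attach at lengths (9/2, 23); label the merged cluster LRTU
final tree: (((L:9/2,T:9/2):14,U:37/2):9/2,R:23)
total length: 69

(((L:9/2,T:9/2):14,U:37/2):9/2,R:23)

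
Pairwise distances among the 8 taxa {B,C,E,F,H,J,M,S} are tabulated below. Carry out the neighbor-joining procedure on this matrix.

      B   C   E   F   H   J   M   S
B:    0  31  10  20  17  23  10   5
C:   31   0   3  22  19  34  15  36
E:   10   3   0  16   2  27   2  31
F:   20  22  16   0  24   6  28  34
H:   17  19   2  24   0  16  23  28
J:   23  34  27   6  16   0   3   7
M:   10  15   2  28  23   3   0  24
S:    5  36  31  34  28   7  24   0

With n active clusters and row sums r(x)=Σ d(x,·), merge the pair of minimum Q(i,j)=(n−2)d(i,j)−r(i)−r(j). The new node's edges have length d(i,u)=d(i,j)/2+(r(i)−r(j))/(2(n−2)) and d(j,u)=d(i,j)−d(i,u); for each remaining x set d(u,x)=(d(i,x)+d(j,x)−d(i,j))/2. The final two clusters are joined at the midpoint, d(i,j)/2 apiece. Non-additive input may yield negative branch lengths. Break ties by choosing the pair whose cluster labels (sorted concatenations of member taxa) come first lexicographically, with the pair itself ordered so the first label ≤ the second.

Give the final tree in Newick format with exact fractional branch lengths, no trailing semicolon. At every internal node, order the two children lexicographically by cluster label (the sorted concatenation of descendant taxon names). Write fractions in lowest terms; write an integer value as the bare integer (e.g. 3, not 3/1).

((((((B:-19/12,S:79/12):145/16,(F:26/5,J:4/5):103/16):25/8,M:21/8):199/32,C:273/32):47/32,E:-181/32):245/64,H:245/64)

1. join B+S (d=5, Q=-251) ⇒ BS; edges |B|=-19/12, |S|=79/12
  updated: d(BS,C)=31, d(BS,E)=18, d(BS,F)=49/2, d(BS,H)=20, d(BS,J)=25/2, d(BS,M)=29/2
2. join F+J (d=6, Q=-189) ⇒ FJ; edges |F|=26/5, |J|=4/5
  updated: d(BS,FJ)=31/2, d(C,FJ)=25, d(E,FJ)=37/2, d(FJ,H)=17, d(FJ,M)=25/2
3. join BS+FJ (d=31/2, Q=-251/2) ⇒ BFJS; edges |BS|=145/16, |FJ|=103/16
  updated: d(BFJS,C)=81/4, d(BFJS,E)=21/2, d(BFJS,H)=43/4, d(BFJS,M)=23/4
4. join BFJS+M (d=23/4, Q=-303/4) ⇒ BFJMS; edges |BFJS|=25/8, |M|=21/8
  updated: d(BFJMS,C)=59/4, d(BFJMS,E)=27/8, d(BFJMS,H)=14
5. join BFJMS+C (d=59/4, Q=-315/8) ⇒ BCFJMS; edges |BFJMS|=199/32, |C|=273/32
  updated: d(BCFJMS,E)=-67/16, d(BCFJMS,H)=73/8
6. join BCFJMS+E (d=-67/16, Q=-111/16) ⇒ BCEFJMS; edges |BCFJMS|=47/32, |E|=-181/32
  updated: d(BCEFJMS,H)=245/32
7. join BCEFJMS+H (d=245/32) ⇒ BCEFHJMS; edges |BCEFJMS|=245/64, |H|=245/64
final tree: ((((((B:-19/12,S:79/12):145/16,(F:26/5,J:4/5):103/16):25/8,M:21/8):199/32,C:273/32):47/32,E:-181/32):245/64,H:245/64)
total length: 1615/32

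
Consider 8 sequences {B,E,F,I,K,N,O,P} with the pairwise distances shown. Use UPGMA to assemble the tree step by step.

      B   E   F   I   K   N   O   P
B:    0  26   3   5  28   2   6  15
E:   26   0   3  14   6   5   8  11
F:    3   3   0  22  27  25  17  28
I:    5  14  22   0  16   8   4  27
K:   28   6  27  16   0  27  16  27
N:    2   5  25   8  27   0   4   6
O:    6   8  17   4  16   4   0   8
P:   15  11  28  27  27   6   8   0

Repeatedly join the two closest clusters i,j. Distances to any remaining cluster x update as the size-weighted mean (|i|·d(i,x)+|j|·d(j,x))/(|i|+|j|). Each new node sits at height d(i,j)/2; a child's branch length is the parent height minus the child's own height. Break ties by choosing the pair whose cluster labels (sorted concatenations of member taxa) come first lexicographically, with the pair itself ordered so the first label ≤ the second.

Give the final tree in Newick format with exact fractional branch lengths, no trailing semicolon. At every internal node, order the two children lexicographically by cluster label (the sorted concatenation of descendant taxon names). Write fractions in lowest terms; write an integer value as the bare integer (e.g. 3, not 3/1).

iteration 1: select B,N (d=2); attach at lengths (1, 1); label the merged cluster BN
  updated: d(BN,E)=31/2, d(BN,F)=14, d(BN,I)=13/2, d(BN,K)=55/2, d(BN,O)=5, d(BN,P)=21/2
iteration 2: select E,F (d=3); attach at lengths (3/2, 3/2); label the merged cluster EF
  updated: d(BN,EF)=59/4, d(EF,I)=18, d(EF,K)=33/2, d(EF,O)=25/2, d(EF,P)=39/2
iteration 3: select I,O (d=4); attach at lengths (2, 2); label the merged cluster IO
  updated: d(BN,IO)=23/4, d(EF,IO)=61/4, d(IO,K)=16, d(IO,P)=35/2
iteration 4: select BN,IO (d=23/4); attach at lengths (15/8, 7/8); label the merged cluster BINO
  updated: d(BINO,EF)=15, d(BINO,K)=87/4, d(BINO,P)=14
iteration 5: select BINO,P (d=14); attach at lengths (33/8, 7); label the merged cluster BINOP
  updated: d(BINOP,EF)=159/10, d(BINOP,K)=114/5
iteration 6: select BINOP,EF (d=159/10); attach at lengths (19/20, 129/20); label the merged cluster BEFINOP
  updated: d(BEFINOP,K)=21
iteration 7: select BEFINOP,K (d=21); attach at lengths (51/20, 21/2); label the merged cluster BEFIKNOP
final tree: (((((B:1,N:1):15/8,(I:2,O:2):7/8):33/8,P:7):19/20,(E:3/2,F:3/2):129/20):51/20,K:21/2)
total length: 1733/40

(((((B:1,N:1):15/8,(I:2,O:2):7/8):33/8,P:7):19/20,(E:3/2,F:3/2):129/20):51/20,K:21/2)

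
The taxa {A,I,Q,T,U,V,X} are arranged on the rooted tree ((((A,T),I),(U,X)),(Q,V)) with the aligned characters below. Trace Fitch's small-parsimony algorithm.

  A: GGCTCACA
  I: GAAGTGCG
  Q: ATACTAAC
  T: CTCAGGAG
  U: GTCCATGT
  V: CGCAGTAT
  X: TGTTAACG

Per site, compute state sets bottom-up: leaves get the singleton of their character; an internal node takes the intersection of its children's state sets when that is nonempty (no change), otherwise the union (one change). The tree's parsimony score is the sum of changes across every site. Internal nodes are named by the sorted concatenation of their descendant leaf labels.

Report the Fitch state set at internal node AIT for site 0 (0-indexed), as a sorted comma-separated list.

G

AT@0: {G} ∪ {C} = {C,G} (union, +1)
AIT@0: {C,G} ∩ {G} = {G} (intersection, +0)
UX@0: {G} ∪ {T} = {G,T} (union, +1)
AITUX@0: {G} ∩ {G,T} = {G} (intersection, +0)
QV@0: {A} ∪ {C} = {A,C} (union, +1)
AIQTUVX@0: {G} ∪ {A,C} = {A,C,G} (union, +1)
AT@1: {G} ∪ {T} = {G,T} (union, +1)
AIT@1: {G,T} ∪ {A} = {A,G,T} (union, +1)
UX@1: {T} ∪ {G} = {G,T} (union, +1)
AITUX@1: {A,G,T} ∩ {G,T} = {G,T} (intersection, +0)
QV@1: {T} ∪ {G} = {G,T} (union, +1)
AIQTUVX@1: {G,T} ∩ {G,T} = {G,T} (intersection, +0)
AT@2: {C} ∩ {C} = {C} (intersection, +0)
AIT@2: {C} ∪ {A} = {A,C} (union, +1)
UX@2: {C} ∪ {T} = {C,T} (union, +1)
AITUX@2: {A,C} ∩ {C,T} = {C} (intersection, +0)
QV@2: {A} ∪ {C} = {A,C} (union, +1)
AIQTUVX@2: {C} ∩ {A,C} = {C} (intersection, +0)
AT@3: {T} ∪ {A} = {A,T} (union, +1)
AIT@3: {A,T} ∪ {G} = {A,G,T} (union, +1)
UX@3: {C} ∪ {T} = {C,T} (union, +1)
AITUX@3: {A,G,T} ∩ {C,T} = {T} (intersection, +0)
QV@3: {C} ∪ {A} = {A,C} (union, +1)
AIQTUVX@3: {T} ∪ {A,C} = {A,C,T} (union, +1)
AT@4: {C} ∪ {G} = {C,G} (union, +1)
AIT@4: {C,G} ∪ {T} = {C,G,T} (union, +1)
UX@4: {A} ∩ {A} = {A} (intersection, +0)
AITUX@4: {C,G,T} ∪ {A} = {A,C,G,T} (union, +1)
QV@4: {T} ∪ {G} = {G,T} (union, +1)
AIQTUVX@4: {A,C,G,T} ∩ {G,T} = {G,T} (intersection, +0)
AT@5: {A} ∪ {G} = {A,G} (union, +1)
AIT@5: {A,G} ∩ {G} = {G} (intersection, +0)
UX@5: {T} ∪ {A} = {A,T} (union, +1)
AITUX@5: {G} ∪ {A,T} = {A,G,T} (union, +1)
QV@5: {A} ∪ {T} = {A,T} (union, +1)
AIQTUVX@5: {A,G,T} ∩ {A,T} = {A,T} (intersection, +0)
AT@6: {C} ∪ {A} = {A,C} (union, +1)
AIT@6: {A,C} ∩ {C} = {C} (intersection, +0)
UX@6: {G} ∪ {C} = {C,G} (union, +1)
AITUX@6: {C} ∩ {C,G} = {C} (intersection, +0)
QV@6: {A} ∩ {A} = {A} (intersection, +0)
AIQTUVX@6: {C} ∪ {A} = {A,C} (union, +1)
AT@7: {A} ∪ {G} = {A,G} (union, +1)
AIT@7: {A,G} ∩ {G} = {G} (intersection, +0)
UX@7: {T} ∪ {G} = {G,T} (union, +1)
AITUX@7: {G} ∩ {G,T} = {G} (intersection, +0)
QV@7: {C} ∪ {T} = {C,T} (union, +1)
AIQTUVX@7: {G} ∪ {C,T} = {C,G,T} (union, +1)
per-site changes: [4, 4, 3, 5, 4, 4, 3, 4]; total = 31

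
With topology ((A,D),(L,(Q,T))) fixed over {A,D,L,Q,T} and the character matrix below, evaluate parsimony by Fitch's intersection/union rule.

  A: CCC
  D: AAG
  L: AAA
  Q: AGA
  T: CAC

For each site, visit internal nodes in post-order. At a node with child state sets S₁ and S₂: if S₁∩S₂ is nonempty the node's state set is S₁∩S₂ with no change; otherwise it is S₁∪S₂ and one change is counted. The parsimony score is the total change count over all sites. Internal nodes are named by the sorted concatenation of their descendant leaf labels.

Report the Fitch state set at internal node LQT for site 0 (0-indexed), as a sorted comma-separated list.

AD@0: {C} ∪ {A} = {A,C} (union, +1)
QT@0: {A} ∪ {C} = {A,C} (union, +1)
LQT@0: {A} ∩ {A,C} = {A} (intersection, +0)
ADLQT@0: {A,C} ∩ {A} = {A} (intersection, +0)
AD@1: {C} ∪ {A} = {A,C} (union, +1)
QT@1: {G} ∪ {A} = {A,G} (union, +1)
LQT@1: {A} ∩ {A,G} = {A} (intersection, +0)
ADLQT@1: {A,C} ∩ {A} = {A} (intersection, +0)
AD@2: {C} ∪ {G} = {C,G} (union, +1)
QT@2: {A} ∪ {C} = {A,C} (union, +1)
LQT@2: {A} ∩ {A,C} = {A} (intersection, +0)
ADLQT@2: {C,G} ∪ {A} = {A,C,G} (union, +1)
per-site changes: [2, 2, 3]; total = 7

A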